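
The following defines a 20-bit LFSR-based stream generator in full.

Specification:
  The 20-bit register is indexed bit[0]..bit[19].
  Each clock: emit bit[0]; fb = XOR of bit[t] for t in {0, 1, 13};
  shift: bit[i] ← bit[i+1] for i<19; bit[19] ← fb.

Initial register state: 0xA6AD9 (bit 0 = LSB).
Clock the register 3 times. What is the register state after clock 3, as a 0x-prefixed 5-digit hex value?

0xD4D5B

reg_0 = 0xA6AD9
clock 1: out=1, reg = 0x5356C
clock 2: out=0, reg = 0xA9AB6
clock 3: out=0, reg = 0xD4D5B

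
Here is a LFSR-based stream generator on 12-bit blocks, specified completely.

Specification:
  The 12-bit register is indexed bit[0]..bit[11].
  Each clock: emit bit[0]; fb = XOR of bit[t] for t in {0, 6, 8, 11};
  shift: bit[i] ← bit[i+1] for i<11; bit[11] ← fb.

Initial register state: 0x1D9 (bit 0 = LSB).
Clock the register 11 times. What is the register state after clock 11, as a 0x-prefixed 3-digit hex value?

0x88A

reg_0 = 0x1D9
clock 1: out=1, reg = 0x8EC
clock 2: out=0, reg = 0x476
clock 3: out=0, reg = 0xA3B
clock 4: out=1, reg = 0x51D
clock 5: out=1, reg = 0x28E
clock 6: out=0, reg = 0x147
clock 7: out=1, reg = 0x8A3
clock 8: out=1, reg = 0x451
clock 9: out=1, reg = 0x228
clock 10: out=0, reg = 0x114
clock 11: out=0, reg = 0x88A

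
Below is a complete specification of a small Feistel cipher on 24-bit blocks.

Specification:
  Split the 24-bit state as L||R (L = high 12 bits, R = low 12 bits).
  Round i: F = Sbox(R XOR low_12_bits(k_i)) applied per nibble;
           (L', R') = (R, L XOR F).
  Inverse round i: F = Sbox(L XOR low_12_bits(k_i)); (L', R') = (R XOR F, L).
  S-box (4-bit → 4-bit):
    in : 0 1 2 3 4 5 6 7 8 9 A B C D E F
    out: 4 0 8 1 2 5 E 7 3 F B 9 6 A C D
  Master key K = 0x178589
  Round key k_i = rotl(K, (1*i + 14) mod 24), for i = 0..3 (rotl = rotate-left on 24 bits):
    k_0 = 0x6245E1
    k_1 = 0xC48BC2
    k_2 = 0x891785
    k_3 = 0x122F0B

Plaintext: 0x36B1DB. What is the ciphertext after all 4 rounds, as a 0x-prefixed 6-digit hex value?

s_0 = plaintext = 0x36B1DB
s_1 = Round(s_0, k_0) = 0x1DB170
s_2 = Round(s_1, k_1) = 0x170A43
s_3 = Round(s_2, k_2) = 0xA43B1E
s_4 = Round(s_3, k_3) = 0xB1E846

0xB1E846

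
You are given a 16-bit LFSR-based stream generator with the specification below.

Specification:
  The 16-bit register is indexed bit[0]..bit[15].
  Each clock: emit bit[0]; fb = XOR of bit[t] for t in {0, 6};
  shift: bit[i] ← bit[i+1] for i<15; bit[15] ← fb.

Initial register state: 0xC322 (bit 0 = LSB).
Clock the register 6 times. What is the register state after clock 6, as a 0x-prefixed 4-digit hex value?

reg_0 = 0xC322
clock 1: out=0, reg = 0x6191
clock 2: out=1, reg = 0xB0C8
clock 3: out=0, reg = 0xD864
clock 4: out=0, reg = 0xEC32
clock 5: out=0, reg = 0x7619
clock 6: out=1, reg = 0xBB0C

0xBB0C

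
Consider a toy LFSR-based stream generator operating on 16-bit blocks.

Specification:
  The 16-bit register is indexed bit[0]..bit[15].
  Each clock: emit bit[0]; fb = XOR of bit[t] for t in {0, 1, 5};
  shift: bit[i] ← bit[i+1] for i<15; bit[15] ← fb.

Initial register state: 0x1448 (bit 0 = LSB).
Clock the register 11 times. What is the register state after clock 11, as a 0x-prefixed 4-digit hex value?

reg_0 = 0x1448
clock 1: out=0, reg = 0x0A24
clock 2: out=0, reg = 0x8512
clock 3: out=0, reg = 0xC289
clock 4: out=1, reg = 0xE144
clock 5: out=0, reg = 0x70A2
clock 6: out=0, reg = 0x3851
clock 7: out=1, reg = 0x9C28
clock 8: out=0, reg = 0xCE14
clock 9: out=0, reg = 0x670A
clock 10: out=0, reg = 0xB385
clock 11: out=1, reg = 0xD9C2

0xD9C2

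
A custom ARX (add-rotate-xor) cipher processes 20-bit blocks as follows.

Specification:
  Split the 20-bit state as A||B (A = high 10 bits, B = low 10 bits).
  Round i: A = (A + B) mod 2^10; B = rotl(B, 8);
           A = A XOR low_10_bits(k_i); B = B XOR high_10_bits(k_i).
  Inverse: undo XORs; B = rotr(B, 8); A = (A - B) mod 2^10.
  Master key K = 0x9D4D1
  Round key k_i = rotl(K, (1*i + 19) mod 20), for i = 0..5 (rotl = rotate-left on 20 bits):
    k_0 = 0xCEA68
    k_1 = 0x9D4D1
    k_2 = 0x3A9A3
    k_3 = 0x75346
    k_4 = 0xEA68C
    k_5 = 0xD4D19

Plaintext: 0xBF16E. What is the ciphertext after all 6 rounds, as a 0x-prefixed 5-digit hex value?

s_0 = plaintext = 0xBF16E
s_1 = Round(s_0, k_0) = 0x80961
s_2 = Round(s_1, k_1) = 0xECB2D
s_3 = Round(s_2, k_2) = 0xDF121
s_4 = Round(s_3, k_3) = 0xF6C9C
s_5 = Round(s_4, k_4) = 0xBEF8E
s_6 = Round(s_5, k_5) = 0xE41B0

0xE41B0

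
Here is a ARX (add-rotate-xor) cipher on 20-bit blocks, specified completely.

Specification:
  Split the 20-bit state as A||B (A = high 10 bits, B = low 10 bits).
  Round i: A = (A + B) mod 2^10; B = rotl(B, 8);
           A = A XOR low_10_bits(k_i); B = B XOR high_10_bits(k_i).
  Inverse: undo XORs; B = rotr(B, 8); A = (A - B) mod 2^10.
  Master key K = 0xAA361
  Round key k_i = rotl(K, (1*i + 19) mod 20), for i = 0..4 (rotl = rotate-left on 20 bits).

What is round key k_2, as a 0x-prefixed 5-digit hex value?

0x546C3

K = 0xAA361
k_0 = rotl(K, (1*0+19) mod 20) = rotl(K, 19) = 0xD51B0
k_1 = rotl(K, (1*1+19) mod 20) = rotl(K, 0) = 0xAA361
k_2 = rotl(K, (1*2+19) mod 20) = rotl(K, 1) = 0x546C3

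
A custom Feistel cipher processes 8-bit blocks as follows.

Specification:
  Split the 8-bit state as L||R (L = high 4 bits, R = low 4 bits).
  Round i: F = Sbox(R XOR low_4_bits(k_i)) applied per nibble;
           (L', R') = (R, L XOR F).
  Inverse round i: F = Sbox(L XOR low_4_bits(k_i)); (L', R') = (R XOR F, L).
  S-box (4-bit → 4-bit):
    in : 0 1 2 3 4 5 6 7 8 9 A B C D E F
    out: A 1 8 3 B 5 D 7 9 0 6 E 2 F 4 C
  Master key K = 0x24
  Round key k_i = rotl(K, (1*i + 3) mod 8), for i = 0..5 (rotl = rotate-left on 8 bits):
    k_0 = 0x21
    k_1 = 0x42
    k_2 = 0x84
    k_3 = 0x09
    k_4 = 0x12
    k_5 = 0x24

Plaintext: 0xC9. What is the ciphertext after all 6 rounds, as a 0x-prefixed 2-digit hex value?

0x59

s_0 = plaintext = 0xC9
s_1 = Round(s_0, k_0) = 0x95
s_2 = Round(s_1, k_1) = 0x5E
s_3 = Round(s_2, k_2) = 0xE3
s_4 = Round(s_3, k_3) = 0x38
s_5 = Round(s_4, k_4) = 0x85
s_6 = Round(s_5, k_5) = 0x59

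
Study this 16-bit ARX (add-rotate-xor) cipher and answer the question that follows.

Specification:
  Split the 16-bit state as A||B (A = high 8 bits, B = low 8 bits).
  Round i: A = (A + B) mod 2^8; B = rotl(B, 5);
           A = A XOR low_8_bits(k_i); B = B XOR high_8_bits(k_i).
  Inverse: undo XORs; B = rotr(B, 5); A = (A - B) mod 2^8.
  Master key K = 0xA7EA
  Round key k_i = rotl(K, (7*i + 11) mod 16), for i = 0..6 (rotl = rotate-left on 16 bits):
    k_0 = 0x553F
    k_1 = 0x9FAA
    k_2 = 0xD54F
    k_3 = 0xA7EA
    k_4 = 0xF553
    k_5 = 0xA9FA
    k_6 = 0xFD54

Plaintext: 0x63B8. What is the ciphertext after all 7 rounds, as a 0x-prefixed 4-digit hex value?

s_0 = plaintext = 0x63B8
s_1 = Round(s_0, k_0) = 0x2442
s_2 = Round(s_1, k_1) = 0xCCD7
s_3 = Round(s_2, k_2) = 0xEC2F
s_4 = Round(s_3, k_3) = 0xF142
s_5 = Round(s_4, k_4) = 0x60BD
s_6 = Round(s_5, k_5) = 0xE71E
s_7 = Round(s_6, k_6) = 0x513E

0x513E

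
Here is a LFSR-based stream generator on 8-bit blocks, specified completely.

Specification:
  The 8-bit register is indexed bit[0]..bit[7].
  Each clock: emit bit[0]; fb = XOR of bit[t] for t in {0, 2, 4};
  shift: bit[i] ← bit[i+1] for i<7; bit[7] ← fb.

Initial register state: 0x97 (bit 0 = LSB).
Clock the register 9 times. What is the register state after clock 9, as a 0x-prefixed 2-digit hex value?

reg_0 = 0x97
clock 1: out=1, reg = 0xCB
clock 2: out=1, reg = 0xE5
clock 3: out=1, reg = 0x72
clock 4: out=0, reg = 0xB9
clock 5: out=1, reg = 0x5C
clock 6: out=0, reg = 0x2E
clock 7: out=0, reg = 0x97
clock 8: out=1, reg = 0xCB
clock 9: out=1, reg = 0xE5

0xE5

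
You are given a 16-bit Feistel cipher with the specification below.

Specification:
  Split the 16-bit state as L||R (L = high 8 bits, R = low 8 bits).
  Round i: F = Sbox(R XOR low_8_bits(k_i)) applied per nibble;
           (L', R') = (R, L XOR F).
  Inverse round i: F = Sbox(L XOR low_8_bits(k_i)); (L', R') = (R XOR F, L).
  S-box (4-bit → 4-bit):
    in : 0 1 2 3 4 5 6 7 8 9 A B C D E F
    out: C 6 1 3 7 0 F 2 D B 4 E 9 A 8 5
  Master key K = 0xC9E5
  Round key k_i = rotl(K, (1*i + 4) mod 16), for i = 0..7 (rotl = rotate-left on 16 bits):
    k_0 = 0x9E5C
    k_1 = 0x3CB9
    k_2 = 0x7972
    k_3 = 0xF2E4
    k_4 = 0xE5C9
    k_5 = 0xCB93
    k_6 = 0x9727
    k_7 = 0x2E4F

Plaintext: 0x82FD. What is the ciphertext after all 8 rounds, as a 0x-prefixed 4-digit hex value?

0xE6DF

s_0 = plaintext = 0x82FD
s_1 = Round(s_0, k_0) = 0xFDC4
s_2 = Round(s_1, k_1) = 0xC4D7
s_3 = Round(s_2, k_2) = 0xD784
s_4 = Round(s_3, k_3) = 0x842B
s_5 = Round(s_4, k_4) = 0x2B05
s_6 = Round(s_5, k_5) = 0x0594
s_7 = Round(s_6, k_6) = 0x94E6
s_8 = Round(s_7, k_7) = 0xE6DF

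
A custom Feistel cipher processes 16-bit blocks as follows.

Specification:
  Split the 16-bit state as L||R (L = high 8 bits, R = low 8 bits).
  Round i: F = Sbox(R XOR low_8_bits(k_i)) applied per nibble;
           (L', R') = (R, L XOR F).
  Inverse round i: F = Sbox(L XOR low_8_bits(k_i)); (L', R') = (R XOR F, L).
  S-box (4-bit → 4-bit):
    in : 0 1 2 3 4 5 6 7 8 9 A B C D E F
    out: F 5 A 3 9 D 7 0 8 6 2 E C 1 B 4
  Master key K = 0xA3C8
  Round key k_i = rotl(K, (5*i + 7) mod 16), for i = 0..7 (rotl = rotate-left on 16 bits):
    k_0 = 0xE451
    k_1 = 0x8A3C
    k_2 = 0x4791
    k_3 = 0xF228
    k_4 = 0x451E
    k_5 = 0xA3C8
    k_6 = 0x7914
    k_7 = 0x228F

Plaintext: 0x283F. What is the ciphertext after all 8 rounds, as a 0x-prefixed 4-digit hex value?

0x6C2C

s_0 = plaintext = 0x283F
s_1 = Round(s_0, k_0) = 0x3F53
s_2 = Round(s_1, k_1) = 0x534B
s_3 = Round(s_2, k_2) = 0x4B41
s_4 = Round(s_3, k_3) = 0x413D
s_5 = Round(s_4, k_4) = 0x3DE2
s_6 = Round(s_5, k_5) = 0xE29F
s_7 = Round(s_6, k_6) = 0x9F6C
s_8 = Round(s_7, k_7) = 0x6C2C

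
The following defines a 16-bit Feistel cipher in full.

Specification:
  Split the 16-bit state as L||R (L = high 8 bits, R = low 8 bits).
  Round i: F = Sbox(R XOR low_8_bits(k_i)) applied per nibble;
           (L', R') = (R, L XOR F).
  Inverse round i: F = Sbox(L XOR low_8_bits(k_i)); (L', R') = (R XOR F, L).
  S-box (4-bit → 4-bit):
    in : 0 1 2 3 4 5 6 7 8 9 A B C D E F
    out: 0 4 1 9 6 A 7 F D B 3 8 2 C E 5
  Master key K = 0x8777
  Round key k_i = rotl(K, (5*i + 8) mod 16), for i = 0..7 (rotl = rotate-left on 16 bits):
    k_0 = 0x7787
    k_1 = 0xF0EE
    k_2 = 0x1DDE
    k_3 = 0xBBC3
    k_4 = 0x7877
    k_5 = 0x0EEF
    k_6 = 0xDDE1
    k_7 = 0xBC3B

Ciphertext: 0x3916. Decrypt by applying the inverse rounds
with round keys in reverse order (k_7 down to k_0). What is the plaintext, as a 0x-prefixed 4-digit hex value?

s_0 = ciphertext = 0x3916
s_1 = InvRound(s_0, k_7) = 0x1739
s_2 = InvRound(s_1, k_6) = 0x6E17
s_3 = InvRound(s_2, k_5) = 0xC36E
s_4 = InvRound(s_3, k_4) = 0xE8C3
s_5 = InvRound(s_4, k_3) = 0xDBE8
s_6 = InvRound(s_5, k_2) = 0xE2DB
s_7 = InvRound(s_6, k_1) = 0xD9E2
s_8 = InvRound(s_7, k_0) = 0x4CD9

0x4CD9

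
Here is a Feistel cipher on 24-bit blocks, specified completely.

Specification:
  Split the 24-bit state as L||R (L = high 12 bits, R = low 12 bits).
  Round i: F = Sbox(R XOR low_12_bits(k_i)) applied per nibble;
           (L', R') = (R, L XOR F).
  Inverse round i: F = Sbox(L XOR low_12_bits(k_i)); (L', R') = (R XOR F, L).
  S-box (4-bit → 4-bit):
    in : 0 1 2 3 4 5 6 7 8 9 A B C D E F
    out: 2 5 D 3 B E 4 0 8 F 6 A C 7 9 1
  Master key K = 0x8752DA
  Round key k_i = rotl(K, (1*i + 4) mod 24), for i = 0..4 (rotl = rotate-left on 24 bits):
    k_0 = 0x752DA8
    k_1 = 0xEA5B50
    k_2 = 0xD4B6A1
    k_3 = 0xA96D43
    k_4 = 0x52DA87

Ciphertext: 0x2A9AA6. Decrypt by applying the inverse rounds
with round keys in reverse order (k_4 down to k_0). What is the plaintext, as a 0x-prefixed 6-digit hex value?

0x5003CE

s_0 = ciphertext = 0x2A9AA6
s_1 = InvRound(s_0, k_4) = 0x27F2A9
s_2 = InvRound(s_1, k_3) = 0x39527F
s_3 = InvRound(s_2, k_2) = 0xC44395
s_4 = InvRound(s_3, k_1) = 0x3CEC44
s_5 = InvRound(s_4, k_0) = 0x5003CE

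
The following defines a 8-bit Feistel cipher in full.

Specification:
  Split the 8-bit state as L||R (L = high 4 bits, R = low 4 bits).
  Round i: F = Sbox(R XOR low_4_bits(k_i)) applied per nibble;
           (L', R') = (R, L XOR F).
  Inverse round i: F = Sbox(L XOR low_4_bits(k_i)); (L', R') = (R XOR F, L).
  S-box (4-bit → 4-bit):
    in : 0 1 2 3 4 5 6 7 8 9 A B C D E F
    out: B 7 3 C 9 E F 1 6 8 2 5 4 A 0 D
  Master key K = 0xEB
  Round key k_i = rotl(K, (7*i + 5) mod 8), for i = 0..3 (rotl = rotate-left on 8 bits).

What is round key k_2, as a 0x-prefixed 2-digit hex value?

K = 0xEB
k_0 = rotl(K, (7*0+5) mod 8) = rotl(K, 5) = 0x7D
k_1 = rotl(K, (7*1+5) mod 8) = rotl(K, 4) = 0xBE
k_2 = rotl(K, (7*2+5) mod 8) = rotl(K, 3) = 0x5F

0x5F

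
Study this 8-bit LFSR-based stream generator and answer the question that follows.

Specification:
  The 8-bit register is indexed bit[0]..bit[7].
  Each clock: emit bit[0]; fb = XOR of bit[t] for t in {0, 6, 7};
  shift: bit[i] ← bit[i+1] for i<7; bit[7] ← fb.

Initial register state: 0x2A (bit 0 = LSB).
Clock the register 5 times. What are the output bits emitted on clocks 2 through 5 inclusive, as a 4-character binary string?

1010

reg_0 = 0x2A
clock 1: out=0, reg = 0x15
clock 2: out=1, reg = 0x8A
clock 3: out=0, reg = 0xC5
clock 4: out=1, reg = 0xE2
clock 5: out=0, reg = 0x71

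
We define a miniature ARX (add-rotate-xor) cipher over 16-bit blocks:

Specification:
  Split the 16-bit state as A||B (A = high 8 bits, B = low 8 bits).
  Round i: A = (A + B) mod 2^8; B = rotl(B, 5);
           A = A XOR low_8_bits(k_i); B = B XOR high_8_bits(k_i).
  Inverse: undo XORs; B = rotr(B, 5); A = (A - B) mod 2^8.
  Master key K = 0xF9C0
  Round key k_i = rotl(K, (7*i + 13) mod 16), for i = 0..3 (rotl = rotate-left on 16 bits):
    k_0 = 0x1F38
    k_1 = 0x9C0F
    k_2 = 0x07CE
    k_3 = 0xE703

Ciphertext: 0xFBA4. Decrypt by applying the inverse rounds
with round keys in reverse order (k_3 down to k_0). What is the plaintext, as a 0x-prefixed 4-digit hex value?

s_0 = ciphertext = 0xFBA4
s_1 = InvRound(s_0, k_3) = 0xDE1A
s_2 = InvRound(s_1, k_2) = 0x28E8
s_3 = InvRound(s_2, k_1) = 0x84A3
s_4 = InvRound(s_3, k_0) = 0xD7E5

0xD7E5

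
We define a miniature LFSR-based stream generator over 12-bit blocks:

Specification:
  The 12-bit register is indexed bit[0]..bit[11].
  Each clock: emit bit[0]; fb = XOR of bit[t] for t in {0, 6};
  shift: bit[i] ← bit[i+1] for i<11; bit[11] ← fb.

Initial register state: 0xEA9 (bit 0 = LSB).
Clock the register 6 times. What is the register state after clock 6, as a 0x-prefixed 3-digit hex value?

reg_0 = 0xEA9
clock 1: out=1, reg = 0xF54
clock 2: out=0, reg = 0xFAA
clock 3: out=0, reg = 0x7D5
clock 4: out=1, reg = 0x3EA
clock 5: out=0, reg = 0x9F5
clock 6: out=1, reg = 0x4FA

0x4FA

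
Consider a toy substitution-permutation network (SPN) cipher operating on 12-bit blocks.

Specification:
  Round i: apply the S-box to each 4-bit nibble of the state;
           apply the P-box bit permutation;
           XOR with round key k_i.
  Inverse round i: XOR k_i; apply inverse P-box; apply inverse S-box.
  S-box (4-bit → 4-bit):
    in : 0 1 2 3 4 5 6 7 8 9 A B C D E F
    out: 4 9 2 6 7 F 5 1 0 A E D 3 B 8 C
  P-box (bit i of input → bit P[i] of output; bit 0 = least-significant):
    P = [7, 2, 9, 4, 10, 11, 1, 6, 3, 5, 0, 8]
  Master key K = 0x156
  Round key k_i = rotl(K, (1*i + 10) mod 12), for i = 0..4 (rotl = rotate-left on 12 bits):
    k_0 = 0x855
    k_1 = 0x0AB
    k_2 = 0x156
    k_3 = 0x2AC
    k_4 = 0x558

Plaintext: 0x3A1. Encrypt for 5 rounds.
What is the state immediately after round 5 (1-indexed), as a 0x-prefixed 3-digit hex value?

s_0 = plaintext = 0x3A1
s_1 = Round(s_0, k_0) = 0x0A6
s_2 = Round(s_1, k_1) = 0xA68
s_3 = Round(s_2, k_2) = 0x475
s_4 = Round(s_3, k_3) = 0x411
s_5 = Round(s_4, k_4) = 0x1A1

0x1A1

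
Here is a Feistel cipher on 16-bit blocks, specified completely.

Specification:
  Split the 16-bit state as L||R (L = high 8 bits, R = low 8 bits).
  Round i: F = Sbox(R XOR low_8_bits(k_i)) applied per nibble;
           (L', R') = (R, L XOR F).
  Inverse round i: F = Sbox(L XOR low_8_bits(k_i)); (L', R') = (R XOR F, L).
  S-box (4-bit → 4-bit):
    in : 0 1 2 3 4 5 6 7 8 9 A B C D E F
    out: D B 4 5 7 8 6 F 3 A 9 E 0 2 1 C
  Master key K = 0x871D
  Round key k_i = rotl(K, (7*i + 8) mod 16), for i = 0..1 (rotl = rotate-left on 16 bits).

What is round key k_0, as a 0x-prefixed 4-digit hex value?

0x1D87

K = 0x871D
k_0 = rotl(K, (7*0+8) mod 16) = rotl(K, 8) = 0x1D87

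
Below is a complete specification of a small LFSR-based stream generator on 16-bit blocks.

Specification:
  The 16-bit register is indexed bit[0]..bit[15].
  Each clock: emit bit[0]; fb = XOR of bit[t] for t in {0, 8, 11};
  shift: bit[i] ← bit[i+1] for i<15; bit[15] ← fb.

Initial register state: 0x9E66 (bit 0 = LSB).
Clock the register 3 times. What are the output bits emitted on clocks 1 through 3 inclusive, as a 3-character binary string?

reg_0 = 0x9E66
clock 1: out=0, reg = 0xCF33
clock 2: out=1, reg = 0xE799
clock 3: out=1, reg = 0x73CC

011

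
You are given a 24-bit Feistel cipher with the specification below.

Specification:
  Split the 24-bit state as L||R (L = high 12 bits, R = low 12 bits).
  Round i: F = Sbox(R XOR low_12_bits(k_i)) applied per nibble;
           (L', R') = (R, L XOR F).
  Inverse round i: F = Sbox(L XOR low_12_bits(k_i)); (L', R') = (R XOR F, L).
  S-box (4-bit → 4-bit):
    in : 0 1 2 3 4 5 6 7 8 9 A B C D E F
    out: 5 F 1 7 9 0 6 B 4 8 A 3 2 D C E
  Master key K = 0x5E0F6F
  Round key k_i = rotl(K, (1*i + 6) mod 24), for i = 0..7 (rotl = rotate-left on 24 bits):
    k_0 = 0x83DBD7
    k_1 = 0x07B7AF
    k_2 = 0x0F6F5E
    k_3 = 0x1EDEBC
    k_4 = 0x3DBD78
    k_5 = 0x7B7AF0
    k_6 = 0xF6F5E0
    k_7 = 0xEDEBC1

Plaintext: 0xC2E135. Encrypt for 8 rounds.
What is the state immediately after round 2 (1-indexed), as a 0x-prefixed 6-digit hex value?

0x6EFEA0

s_0 = plaintext = 0xC2E135
s_1 = Round(s_0, k_0) = 0x1356EF
s_2 = Round(s_1, k_1) = 0x6EFEA0
s_3 = Round(s_2, k_2) = 0xEA0903
s_4 = Round(s_3, k_3) = 0x90359E
s_5 = Round(s_4, k_4) = 0x59EDC5
s_6 = Round(s_5, k_5) = 0xDC5EEE
s_7 = Round(s_6, k_6) = 0xEEEE99
s_8 = Round(s_7, k_7) = 0xE99EEA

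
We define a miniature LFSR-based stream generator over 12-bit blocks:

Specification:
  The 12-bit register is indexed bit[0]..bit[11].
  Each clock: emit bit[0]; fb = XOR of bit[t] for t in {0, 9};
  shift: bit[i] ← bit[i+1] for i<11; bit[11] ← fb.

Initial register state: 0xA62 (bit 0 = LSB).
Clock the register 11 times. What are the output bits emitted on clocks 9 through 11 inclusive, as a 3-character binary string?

reg_0 = 0xA62
clock 1: out=0, reg = 0xD31
clock 2: out=1, reg = 0xE98
clock 3: out=0, reg = 0xF4C
clock 4: out=0, reg = 0xFA6
clock 5: out=0, reg = 0xFD3
clock 6: out=1, reg = 0x7E9
clock 7: out=1, reg = 0x3F4
clock 8: out=0, reg = 0x9FA
clock 9: out=0, reg = 0x4FD
clock 10: out=1, reg = 0xA7E
clock 11: out=0, reg = 0xD3F

010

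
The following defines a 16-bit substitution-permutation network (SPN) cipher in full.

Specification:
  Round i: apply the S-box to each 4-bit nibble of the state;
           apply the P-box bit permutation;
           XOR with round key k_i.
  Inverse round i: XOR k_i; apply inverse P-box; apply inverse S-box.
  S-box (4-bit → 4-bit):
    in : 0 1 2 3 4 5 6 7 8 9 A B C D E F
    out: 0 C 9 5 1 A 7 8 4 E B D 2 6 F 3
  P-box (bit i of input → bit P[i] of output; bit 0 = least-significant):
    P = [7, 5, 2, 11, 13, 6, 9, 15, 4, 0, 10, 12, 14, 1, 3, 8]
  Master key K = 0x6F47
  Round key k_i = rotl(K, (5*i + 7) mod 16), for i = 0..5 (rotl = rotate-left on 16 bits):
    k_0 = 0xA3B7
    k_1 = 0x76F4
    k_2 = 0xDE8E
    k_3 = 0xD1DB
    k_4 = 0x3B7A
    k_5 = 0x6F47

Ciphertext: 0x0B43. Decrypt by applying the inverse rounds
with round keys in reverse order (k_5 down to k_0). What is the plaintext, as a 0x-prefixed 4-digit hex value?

0x28D3

s_0 = ciphertext = 0x0B43
s_1 = InvRound(s_0, k_5) = 0x4848
s_2 = InvRound(s_1, k_4) = 0xA23C
s_3 = InvRound(s_2, k_3) = 0xA566
s_4 = InvRound(s_3, k_2) = 0xB76A
s_5 = InvRound(s_4, k_1) = 0xE473
s_6 = InvRound(s_5, k_0) = 0x28D3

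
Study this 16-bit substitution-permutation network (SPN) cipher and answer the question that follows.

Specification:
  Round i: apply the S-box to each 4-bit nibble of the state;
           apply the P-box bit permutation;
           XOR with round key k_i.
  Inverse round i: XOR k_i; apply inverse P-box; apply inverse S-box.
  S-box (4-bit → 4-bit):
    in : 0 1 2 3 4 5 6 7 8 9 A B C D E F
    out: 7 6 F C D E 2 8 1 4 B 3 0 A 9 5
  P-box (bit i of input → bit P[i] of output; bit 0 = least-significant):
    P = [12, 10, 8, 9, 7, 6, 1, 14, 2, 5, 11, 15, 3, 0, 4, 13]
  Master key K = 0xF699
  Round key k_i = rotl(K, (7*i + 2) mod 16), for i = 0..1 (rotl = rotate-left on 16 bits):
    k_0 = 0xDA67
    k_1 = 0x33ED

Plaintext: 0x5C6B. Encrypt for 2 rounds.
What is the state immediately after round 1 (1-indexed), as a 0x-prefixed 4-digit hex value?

s_0 = plaintext = 0x5C6B
s_1 = Round(s_0, k_0) = 0xEE36
s_2 = Round(s_1, k_1) = 0xD7E3

0xEE36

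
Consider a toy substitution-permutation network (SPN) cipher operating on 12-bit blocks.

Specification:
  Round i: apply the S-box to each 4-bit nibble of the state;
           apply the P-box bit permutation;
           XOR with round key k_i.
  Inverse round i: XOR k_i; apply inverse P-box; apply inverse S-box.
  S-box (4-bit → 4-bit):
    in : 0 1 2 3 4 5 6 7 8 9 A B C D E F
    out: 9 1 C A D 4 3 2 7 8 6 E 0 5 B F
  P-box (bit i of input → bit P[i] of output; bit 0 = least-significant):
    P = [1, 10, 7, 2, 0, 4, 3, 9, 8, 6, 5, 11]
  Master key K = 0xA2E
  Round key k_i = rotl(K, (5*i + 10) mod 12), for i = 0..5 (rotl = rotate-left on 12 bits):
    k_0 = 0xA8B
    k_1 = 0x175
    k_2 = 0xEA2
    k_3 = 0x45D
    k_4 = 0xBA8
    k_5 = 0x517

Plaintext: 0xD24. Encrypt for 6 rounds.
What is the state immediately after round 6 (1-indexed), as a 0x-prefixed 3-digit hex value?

s_0 = plaintext = 0xD24
s_1 = Round(s_0, k_0) = 0x925
s_2 = Round(s_1, k_1) = 0xBFD
s_3 = Round(s_2, k_2) = 0x459
s_4 = Round(s_3, k_3) = 0xD71
s_5 = Round(s_4, k_4) = 0xA9A
s_6 = Round(s_5, k_5) = 0x3F7

0x3F7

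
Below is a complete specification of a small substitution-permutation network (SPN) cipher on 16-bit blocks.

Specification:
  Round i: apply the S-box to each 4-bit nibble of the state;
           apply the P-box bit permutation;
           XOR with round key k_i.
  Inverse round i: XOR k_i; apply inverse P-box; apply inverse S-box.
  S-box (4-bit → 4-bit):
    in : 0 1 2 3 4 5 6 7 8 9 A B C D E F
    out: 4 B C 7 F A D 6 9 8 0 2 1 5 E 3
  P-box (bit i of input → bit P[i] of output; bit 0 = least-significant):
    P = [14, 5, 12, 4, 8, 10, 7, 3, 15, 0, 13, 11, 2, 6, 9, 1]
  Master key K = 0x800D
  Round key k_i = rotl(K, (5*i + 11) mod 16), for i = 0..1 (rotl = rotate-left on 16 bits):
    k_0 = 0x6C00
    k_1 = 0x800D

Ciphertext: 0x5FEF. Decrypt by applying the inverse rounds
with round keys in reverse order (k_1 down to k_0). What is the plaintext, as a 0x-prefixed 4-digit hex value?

0x9FB5

s_0 = ciphertext = 0x5FEF
s_1 = InvRound(s_0, k_1) = 0xE833
s_2 = InvRound(s_1, k_0) = 0x9FB5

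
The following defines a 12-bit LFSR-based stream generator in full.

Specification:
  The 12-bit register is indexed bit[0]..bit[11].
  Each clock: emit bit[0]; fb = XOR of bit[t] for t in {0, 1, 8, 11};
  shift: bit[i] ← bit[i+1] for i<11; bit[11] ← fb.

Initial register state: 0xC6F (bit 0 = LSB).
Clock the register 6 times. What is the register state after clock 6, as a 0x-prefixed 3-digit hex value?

0x8F1

reg_0 = 0xC6F
clock 1: out=1, reg = 0xE37
clock 2: out=1, reg = 0xF1B
clock 3: out=1, reg = 0x78D
clock 4: out=1, reg = 0x3C6
clock 5: out=0, reg = 0x1E3
clock 6: out=1, reg = 0x8F1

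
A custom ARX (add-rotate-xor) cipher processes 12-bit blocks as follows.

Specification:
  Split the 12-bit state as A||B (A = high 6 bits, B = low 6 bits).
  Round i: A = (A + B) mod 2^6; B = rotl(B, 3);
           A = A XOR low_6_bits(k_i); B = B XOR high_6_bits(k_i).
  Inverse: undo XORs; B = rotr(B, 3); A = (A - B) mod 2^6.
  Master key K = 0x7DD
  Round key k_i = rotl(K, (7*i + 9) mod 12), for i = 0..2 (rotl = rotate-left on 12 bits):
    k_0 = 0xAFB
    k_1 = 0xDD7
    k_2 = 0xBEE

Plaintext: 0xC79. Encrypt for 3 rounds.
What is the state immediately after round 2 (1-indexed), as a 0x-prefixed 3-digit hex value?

s_0 = plaintext = 0xC79
s_1 = Round(s_0, k_0) = 0x464
s_2 = Round(s_1, k_1) = 0x893
s_3 = Round(s_2, k_2) = 0x6F5

0x893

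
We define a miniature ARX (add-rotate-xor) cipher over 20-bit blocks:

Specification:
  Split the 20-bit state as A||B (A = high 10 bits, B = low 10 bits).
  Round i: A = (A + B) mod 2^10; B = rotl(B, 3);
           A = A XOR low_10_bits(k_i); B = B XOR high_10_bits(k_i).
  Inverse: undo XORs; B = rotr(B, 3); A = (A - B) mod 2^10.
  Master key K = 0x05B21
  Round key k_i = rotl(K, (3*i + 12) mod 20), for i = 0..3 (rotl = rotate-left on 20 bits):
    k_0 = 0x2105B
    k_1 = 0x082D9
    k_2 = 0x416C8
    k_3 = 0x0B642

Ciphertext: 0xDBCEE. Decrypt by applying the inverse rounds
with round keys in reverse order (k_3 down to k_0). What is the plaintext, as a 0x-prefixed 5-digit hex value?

s_0 = ciphertext = 0xDBCEE
s_1 = InvRound(s_0, k_3) = 0xE5598
s_2 = InvRound(s_1, k_2) = 0xB2A93
s_3 = InvRound(s_2, k_1) = 0x8F5D6
s_4 = InvRound(s_3, k_0) = 0x4F12A

0x4F12A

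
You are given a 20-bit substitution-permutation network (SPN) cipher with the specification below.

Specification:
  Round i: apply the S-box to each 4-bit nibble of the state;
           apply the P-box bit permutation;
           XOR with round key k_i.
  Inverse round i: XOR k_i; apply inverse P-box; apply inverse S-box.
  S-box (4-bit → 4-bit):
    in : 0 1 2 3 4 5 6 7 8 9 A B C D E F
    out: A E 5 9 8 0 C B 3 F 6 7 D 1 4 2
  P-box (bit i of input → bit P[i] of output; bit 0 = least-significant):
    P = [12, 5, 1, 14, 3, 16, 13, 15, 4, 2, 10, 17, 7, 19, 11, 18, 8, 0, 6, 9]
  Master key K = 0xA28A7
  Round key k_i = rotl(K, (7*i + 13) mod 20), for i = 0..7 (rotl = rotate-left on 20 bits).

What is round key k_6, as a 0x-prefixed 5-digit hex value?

0x3D145

K = 0xA28A7
k_0 = rotl(K, (7*0+13) mod 20) = rotl(K, 13) = 0x4F451
k_1 = rotl(K, (7*1+13) mod 20) = rotl(K, 0) = 0xA28A7
k_2 = rotl(K, (7*2+13) mod 20) = rotl(K, 7) = 0x453D1
k_3 = rotl(K, (7*3+13) mod 20) = rotl(K, 14) = 0x9E8A2
k_4 = rotl(K, (7*4+13) mod 20) = rotl(K, 1) = 0x4514F
k_5 = rotl(K, (7*5+13) mod 20) = rotl(K, 8) = 0x8A7A2
k_6 = rotl(K, (7*6+13) mod 20) = rotl(K, 15) = 0x3D145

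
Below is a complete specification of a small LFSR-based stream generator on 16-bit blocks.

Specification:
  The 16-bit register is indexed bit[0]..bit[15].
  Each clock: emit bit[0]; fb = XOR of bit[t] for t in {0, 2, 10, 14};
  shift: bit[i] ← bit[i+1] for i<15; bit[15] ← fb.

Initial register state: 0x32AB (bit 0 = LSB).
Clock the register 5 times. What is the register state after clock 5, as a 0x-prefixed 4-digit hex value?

reg_0 = 0x32AB
clock 1: out=1, reg = 0x9955
clock 2: out=1, reg = 0x4CAA
clock 3: out=0, reg = 0x2655
clock 4: out=1, reg = 0x932A
clock 5: out=0, reg = 0x4995

0x4995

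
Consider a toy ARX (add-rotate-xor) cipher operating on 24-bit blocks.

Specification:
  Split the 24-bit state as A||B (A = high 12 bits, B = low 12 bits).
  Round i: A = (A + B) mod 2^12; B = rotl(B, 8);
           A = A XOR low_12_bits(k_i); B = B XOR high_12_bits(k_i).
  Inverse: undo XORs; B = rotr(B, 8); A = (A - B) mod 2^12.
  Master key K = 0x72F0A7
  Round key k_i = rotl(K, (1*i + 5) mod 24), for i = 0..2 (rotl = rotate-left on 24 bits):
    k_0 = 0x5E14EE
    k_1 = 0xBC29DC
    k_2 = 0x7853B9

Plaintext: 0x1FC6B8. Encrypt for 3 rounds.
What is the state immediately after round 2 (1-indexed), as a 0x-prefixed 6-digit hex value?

s_0 = plaintext = 0x1FC6B8
s_1 = Round(s_0, k_0) = 0xC5AD8A
s_2 = Round(s_1, k_1) = 0x03811A
s_3 = Round(s_2, k_2) = 0x2EBD94

0x03811A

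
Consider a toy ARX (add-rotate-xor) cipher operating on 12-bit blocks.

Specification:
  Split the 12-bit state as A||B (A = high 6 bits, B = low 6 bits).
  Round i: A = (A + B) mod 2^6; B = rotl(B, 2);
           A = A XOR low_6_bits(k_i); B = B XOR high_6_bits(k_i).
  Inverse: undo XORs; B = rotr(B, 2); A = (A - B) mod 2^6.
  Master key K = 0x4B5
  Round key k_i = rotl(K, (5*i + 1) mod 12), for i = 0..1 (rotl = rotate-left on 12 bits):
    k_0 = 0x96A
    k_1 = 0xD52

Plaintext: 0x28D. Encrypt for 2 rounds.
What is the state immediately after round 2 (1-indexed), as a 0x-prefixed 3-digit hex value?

0x730

s_0 = plaintext = 0x28D
s_1 = Round(s_0, k_0) = 0xF51
s_2 = Round(s_1, k_1) = 0x730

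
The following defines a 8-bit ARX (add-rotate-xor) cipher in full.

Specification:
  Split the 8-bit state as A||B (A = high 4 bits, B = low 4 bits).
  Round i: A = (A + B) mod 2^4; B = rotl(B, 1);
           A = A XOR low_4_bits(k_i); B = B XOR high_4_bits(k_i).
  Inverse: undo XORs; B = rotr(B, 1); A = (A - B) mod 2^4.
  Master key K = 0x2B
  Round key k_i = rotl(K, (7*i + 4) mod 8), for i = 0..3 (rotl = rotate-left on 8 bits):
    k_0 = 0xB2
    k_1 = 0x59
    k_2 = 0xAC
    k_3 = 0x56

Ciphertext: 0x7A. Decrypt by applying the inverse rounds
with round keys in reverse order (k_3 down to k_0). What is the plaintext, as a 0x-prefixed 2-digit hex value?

s_0 = ciphertext = 0x7A
s_1 = InvRound(s_0, k_3) = 0x2F
s_2 = InvRound(s_1, k_2) = 0x4A
s_3 = InvRound(s_2, k_1) = 0xEF
s_4 = InvRound(s_3, k_0) = 0xA2

0xA2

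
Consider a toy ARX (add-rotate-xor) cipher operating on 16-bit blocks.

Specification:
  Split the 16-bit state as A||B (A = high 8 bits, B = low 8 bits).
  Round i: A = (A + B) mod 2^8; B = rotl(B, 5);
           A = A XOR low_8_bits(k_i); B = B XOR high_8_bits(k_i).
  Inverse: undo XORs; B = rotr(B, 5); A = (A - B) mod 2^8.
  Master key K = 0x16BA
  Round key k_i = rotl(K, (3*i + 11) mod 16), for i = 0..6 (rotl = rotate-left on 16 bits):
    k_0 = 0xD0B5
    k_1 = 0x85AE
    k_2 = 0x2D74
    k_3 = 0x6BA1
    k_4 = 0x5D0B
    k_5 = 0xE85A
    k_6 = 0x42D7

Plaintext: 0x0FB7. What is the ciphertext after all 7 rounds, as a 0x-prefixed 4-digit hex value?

0xEDCF

s_0 = plaintext = 0x0FB7
s_1 = Round(s_0, k_0) = 0x7326
s_2 = Round(s_1, k_1) = 0x3741
s_3 = Round(s_2, k_2) = 0x0C05
s_4 = Round(s_3, k_3) = 0xB0CB
s_5 = Round(s_4, k_4) = 0x7024
s_6 = Round(s_5, k_5) = 0xCE6C
s_7 = Round(s_6, k_6) = 0xEDCF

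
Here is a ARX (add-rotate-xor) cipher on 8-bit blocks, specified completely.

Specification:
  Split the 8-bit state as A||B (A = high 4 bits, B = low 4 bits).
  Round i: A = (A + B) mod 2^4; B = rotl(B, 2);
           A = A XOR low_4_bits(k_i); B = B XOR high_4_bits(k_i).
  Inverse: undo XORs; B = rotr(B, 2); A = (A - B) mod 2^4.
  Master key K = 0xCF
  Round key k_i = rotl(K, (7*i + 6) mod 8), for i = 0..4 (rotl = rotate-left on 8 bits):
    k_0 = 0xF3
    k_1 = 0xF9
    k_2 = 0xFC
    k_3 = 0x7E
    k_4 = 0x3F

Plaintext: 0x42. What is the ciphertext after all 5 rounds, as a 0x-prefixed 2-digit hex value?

s_0 = plaintext = 0x42
s_1 = Round(s_0, k_0) = 0x57
s_2 = Round(s_1, k_1) = 0x52
s_3 = Round(s_2, k_2) = 0xB7
s_4 = Round(s_3, k_3) = 0xCA
s_5 = Round(s_4, k_4) = 0x99

0x99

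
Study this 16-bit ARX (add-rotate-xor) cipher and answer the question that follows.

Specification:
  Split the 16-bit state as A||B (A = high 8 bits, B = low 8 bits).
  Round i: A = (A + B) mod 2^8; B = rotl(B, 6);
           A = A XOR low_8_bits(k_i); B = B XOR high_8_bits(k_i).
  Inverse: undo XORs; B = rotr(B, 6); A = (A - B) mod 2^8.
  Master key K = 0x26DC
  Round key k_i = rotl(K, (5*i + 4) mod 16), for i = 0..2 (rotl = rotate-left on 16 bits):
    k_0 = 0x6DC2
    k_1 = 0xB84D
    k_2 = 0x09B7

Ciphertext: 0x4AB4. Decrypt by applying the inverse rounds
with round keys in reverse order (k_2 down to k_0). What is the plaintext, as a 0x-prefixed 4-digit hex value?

0x8251

s_0 = ciphertext = 0x4AB4
s_1 = InvRound(s_0, k_2) = 0x07F6
s_2 = InvRound(s_1, k_1) = 0x1139
s_3 = InvRound(s_2, k_0) = 0x8251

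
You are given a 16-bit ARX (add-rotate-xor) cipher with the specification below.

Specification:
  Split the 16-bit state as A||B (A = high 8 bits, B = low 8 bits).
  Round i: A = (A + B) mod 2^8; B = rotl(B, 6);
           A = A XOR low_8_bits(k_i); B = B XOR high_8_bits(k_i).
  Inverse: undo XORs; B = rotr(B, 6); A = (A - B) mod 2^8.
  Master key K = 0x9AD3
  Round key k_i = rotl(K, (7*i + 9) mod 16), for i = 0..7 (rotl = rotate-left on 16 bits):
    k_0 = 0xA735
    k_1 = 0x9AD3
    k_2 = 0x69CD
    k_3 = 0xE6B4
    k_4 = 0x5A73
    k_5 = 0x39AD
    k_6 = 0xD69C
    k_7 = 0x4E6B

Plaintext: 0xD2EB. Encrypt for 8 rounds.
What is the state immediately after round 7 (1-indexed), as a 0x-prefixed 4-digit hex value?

s_0 = plaintext = 0xD2EB
s_1 = Round(s_0, k_0) = 0x885D
s_2 = Round(s_1, k_1) = 0x36CD
s_3 = Round(s_2, k_2) = 0xCE1A
s_4 = Round(s_3, k_3) = 0x5C60
s_5 = Round(s_4, k_4) = 0xCF42
s_6 = Round(s_5, k_5) = 0xBCA9
s_7 = Round(s_6, k_6) = 0xF9BC
s_8 = Round(s_7, k_7) = 0xDE61

0xF9BC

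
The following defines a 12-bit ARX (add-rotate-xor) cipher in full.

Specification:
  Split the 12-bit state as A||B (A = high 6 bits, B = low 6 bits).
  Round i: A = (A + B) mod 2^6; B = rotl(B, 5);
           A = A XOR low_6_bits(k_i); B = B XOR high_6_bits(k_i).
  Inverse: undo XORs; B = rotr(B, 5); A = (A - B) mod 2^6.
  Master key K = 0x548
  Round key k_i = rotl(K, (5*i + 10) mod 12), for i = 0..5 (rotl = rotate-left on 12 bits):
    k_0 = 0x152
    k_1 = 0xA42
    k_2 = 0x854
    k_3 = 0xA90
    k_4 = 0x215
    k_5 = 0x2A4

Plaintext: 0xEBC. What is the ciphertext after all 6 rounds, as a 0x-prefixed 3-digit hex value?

s_0 = plaintext = 0xEBC
s_1 = Round(s_0, k_0) = 0x91B
s_2 = Round(s_1, k_1) = 0xF44
s_3 = Round(s_2, k_2) = 0x563
s_4 = Round(s_3, k_3) = 0xA1B
s_5 = Round(s_4, k_4) = 0x5A5
s_6 = Round(s_5, k_5) = 0x7F8

0x7F8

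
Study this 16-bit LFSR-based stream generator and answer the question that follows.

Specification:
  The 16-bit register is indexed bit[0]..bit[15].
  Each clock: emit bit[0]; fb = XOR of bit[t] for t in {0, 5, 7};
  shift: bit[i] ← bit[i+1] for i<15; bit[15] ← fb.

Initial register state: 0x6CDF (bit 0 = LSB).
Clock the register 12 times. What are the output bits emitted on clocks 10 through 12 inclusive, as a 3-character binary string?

011

reg_0 = 0x6CDF
clock 1: out=1, reg = 0x366F
clock 2: out=1, reg = 0x1B37
clock 3: out=1, reg = 0x0D9B
clock 4: out=1, reg = 0x06CD
clock 5: out=1, reg = 0x0366
clock 6: out=0, reg = 0x81B3
clock 7: out=1, reg = 0xC0D9
clock 8: out=1, reg = 0x606C
clock 9: out=0, reg = 0xB036
clock 10: out=0, reg = 0xD81B
clock 11: out=1, reg = 0xEC0D
clock 12: out=1, reg = 0xF606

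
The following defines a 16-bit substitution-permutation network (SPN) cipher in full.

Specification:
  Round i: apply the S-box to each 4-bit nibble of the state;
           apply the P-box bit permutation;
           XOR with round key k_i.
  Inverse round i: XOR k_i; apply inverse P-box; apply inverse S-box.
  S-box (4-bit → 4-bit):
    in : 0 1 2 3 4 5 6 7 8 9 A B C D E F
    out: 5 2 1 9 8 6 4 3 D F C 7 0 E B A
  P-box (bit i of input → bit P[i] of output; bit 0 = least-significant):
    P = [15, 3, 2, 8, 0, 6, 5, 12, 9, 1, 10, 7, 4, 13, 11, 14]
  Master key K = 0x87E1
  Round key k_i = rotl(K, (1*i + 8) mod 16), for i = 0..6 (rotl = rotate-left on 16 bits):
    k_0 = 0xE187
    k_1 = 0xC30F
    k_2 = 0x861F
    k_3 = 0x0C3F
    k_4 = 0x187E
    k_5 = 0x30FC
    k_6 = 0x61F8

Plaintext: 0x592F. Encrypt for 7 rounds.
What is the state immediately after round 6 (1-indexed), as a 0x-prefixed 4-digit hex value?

0x1F40

s_0 = plaintext = 0x592F
s_1 = Round(s_0, k_0) = 0xCE0C
s_2 = Round(s_1, k_1) = 0xC1AC
s_3 = Round(s_2, k_2) = 0x963D
s_4 = Round(s_3, k_3) = 0x7122
s_5 = Round(s_4, k_4) = 0xB86D
s_6 = Round(s_5, k_5) = 0x1F40
s_7 = Round(s_6, k_6) = 0xD17E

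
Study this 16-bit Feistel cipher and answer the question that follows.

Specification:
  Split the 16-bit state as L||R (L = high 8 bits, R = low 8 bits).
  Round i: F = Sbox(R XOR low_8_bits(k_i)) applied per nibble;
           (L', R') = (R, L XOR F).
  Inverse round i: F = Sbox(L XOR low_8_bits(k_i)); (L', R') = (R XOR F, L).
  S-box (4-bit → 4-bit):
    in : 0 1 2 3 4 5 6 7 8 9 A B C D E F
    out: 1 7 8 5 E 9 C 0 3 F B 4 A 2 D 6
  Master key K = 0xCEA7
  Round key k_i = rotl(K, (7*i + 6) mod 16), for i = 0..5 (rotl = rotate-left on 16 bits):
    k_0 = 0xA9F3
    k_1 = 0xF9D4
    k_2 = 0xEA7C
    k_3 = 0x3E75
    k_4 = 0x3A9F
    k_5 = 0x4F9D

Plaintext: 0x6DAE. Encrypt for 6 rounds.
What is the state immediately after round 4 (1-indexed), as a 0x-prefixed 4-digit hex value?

0x6356

s_0 = plaintext = 0x6DAE
s_1 = Round(s_0, k_0) = 0xAEFF
s_2 = Round(s_1, k_1) = 0xFF2A
s_3 = Round(s_2, k_2) = 0x2A63
s_4 = Round(s_3, k_3) = 0x6356
s_5 = Round(s_4, k_4) = 0x56CC
s_6 = Round(s_5, k_5) = 0xCCC1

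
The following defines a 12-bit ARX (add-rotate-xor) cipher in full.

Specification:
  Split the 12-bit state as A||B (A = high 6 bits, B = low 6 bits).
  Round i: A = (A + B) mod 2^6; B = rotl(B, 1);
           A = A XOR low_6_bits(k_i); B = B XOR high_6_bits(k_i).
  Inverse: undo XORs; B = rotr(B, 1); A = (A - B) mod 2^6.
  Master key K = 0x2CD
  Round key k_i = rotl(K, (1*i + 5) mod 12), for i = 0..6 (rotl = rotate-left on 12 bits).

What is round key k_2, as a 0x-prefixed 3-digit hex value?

K = 0x2CD
k_0 = rotl(K, (1*0+5) mod 12) = rotl(K, 5) = 0x9A5
k_1 = rotl(K, (1*1+5) mod 12) = rotl(K, 6) = 0x34B
k_2 = rotl(K, (1*2+5) mod 12) = rotl(K, 7) = 0x696

0x696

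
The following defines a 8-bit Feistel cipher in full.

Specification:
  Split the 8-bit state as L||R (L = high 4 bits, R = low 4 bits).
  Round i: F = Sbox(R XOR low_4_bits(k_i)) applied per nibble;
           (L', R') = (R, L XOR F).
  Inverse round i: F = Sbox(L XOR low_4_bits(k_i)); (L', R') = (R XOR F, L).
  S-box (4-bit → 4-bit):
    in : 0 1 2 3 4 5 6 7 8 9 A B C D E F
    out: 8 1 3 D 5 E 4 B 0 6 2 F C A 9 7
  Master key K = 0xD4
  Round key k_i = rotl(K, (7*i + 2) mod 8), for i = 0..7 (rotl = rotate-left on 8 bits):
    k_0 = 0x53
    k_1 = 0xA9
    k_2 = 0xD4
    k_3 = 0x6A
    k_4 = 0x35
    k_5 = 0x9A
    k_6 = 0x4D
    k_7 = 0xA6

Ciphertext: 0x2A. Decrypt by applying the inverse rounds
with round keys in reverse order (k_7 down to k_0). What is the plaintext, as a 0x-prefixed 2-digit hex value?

s_0 = ciphertext = 0x2A
s_1 = InvRound(s_0, k_7) = 0xF2
s_2 = InvRound(s_1, k_6) = 0x1F
s_3 = InvRound(s_2, k_5) = 0x01
s_4 = InvRound(s_3, k_4) = 0xF0
s_5 = InvRound(s_4, k_3) = 0xEF
s_6 = InvRound(s_5, k_2) = 0xDE
s_7 = InvRound(s_6, k_1) = 0xBD
s_8 = InvRound(s_7, k_0) = 0xDB

0xDB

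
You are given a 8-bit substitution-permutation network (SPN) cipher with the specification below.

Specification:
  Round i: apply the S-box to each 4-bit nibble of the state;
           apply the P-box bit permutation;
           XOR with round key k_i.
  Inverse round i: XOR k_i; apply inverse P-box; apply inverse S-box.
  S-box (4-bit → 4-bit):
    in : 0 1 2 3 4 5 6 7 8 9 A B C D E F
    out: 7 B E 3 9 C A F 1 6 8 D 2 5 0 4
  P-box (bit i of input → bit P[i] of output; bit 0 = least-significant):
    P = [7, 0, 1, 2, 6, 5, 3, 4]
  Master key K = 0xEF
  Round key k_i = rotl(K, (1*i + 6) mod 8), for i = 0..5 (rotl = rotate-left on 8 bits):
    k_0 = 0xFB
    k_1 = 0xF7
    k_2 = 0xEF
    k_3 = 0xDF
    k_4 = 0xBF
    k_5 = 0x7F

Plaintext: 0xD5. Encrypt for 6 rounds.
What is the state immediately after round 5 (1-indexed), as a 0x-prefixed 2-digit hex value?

0xF2

s_0 = plaintext = 0xD5
s_1 = Round(s_0, k_0) = 0xB5
s_2 = Round(s_1, k_1) = 0xA9
s_3 = Round(s_2, k_2) = 0xFC
s_4 = Round(s_3, k_3) = 0xD6
s_5 = Round(s_4, k_4) = 0xF2
s_6 = Round(s_5, k_5) = 0x70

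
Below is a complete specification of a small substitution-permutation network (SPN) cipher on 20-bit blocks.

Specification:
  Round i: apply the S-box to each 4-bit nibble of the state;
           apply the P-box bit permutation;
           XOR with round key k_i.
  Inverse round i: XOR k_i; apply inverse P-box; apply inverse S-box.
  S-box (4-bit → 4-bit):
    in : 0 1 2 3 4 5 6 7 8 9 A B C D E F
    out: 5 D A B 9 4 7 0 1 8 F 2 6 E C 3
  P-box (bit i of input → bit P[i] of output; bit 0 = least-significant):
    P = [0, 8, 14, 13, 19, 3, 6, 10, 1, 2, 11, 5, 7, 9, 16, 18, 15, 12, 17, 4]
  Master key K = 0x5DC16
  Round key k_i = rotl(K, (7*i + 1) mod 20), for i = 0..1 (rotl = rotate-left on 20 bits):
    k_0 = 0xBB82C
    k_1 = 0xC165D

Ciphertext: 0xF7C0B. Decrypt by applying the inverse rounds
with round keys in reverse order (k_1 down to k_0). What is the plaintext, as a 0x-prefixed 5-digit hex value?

s_0 = ciphertext = 0xF7C0B
s_1 = InvRound(s_0, k_1) = 0xEC65E
s_2 = InvRound(s_1, k_0) = 0x2D1EE

0x2D1EE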